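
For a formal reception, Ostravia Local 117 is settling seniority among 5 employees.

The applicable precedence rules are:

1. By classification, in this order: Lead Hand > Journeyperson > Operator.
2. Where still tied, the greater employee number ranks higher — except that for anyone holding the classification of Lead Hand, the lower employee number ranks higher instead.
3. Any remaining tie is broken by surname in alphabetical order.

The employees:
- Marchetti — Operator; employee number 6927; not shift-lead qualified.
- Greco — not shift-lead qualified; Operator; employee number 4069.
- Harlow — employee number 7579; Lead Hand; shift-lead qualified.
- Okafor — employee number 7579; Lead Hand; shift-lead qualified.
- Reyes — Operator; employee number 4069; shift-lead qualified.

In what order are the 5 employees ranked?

By classification: Harlow and Okafor (Lead Hand); then Marchetti, Greco and Reyes (Operator).
Harlow and Okafor both have employee number 7579, so the next rule applies.
Among Harlow and Okafor, alphabetically by surname: Harlow before Okafor.
Among Marchetti, Greco and Reyes, by employee number (higher first): Marchetti (6927) before Greco and Reyes (4069).
Among Greco and Reyes, alphabetically by surname: Greco before Reyes.
Full order: Harlow, Okafor, Marchetti, Greco, Reyes.

Harlow, Okafor, Marchetti, Greco, Reyes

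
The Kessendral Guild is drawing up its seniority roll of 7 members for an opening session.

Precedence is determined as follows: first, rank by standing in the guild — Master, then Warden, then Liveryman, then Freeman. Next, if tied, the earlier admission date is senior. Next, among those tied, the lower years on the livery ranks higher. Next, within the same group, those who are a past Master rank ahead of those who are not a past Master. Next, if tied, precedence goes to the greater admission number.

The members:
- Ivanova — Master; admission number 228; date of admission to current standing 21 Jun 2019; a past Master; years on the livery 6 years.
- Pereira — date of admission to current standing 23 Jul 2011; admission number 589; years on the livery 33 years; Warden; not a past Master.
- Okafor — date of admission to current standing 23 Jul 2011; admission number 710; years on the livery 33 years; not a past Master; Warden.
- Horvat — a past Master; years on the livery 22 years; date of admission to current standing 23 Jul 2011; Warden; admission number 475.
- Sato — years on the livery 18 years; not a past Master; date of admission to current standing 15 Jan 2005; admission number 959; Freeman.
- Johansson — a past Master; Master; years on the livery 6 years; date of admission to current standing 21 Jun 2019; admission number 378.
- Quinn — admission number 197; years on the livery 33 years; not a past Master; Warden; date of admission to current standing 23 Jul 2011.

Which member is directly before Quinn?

By standing in the guild: Johansson and Ivanova (Master); then Horvat, Okafor, Pereira and Quinn (Warden); then Sato (Freeman).
Johansson and Ivanova both have date of admission to current standing 21 Jun 2019, so the next rule applies.
Johansson and Ivanova both have years on the livery 6 years, so the next rule applies.
Johansson and Ivanova are each a past Master, so the next rule applies.
Among Johansson and Ivanova, by admission number (higher first): Johansson (378) before Ivanova (228).
Horvat, Okafor, Pereira and Quinn all have date of admission to current standing 23 Jul 2011, so the next rule applies.
Among Horvat, Okafor, Pereira and Quinn, by years on the livery (lower first): Horvat (22 years) before Okafor, Pereira and Quinn (33 years).
Okafor, Pereira and Quinn are each not a past Master, so the next rule applies.
Among Okafor, Pereira and Quinn, by admission number (higher first): Okafor (710) before Pereira (589) before Quinn (197).
Order: Johansson, Ivanova, Horvat, Okafor, Pereira, Quinn, Sato.

Pereira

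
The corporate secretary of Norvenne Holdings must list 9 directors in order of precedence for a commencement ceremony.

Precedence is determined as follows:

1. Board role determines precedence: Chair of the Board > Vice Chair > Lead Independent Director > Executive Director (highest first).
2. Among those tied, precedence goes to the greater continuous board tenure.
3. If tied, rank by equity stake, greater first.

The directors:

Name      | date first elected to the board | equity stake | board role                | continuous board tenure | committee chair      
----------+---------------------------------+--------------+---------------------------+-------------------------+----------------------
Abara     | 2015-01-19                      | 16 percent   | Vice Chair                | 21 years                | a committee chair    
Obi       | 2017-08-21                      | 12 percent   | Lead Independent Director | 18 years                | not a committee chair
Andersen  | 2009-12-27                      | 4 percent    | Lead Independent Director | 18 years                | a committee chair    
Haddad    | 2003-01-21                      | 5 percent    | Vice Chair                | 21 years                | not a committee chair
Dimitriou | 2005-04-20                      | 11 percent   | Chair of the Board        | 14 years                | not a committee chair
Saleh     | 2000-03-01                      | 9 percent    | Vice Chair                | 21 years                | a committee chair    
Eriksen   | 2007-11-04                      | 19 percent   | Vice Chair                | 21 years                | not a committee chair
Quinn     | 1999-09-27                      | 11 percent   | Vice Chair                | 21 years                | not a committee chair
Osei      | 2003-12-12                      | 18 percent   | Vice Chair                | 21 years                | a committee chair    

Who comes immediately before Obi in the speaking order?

Haddad

By board role: Dimitriou (Chair of the Board); then Eriksen, Osei, Abara, Quinn, Saleh and Haddad (Vice Chair); then Obi and Andersen (Lead Independent Director).
Eriksen, Osei, Abara, Quinn, Saleh and Haddad all have continuous board tenure 21 years, so the next rule applies.
Among Eriksen, Osei, Abara, Quinn, Saleh and Haddad, by equity stake (higher first): Eriksen (19 percent) before Osei (18 percent) before Abara (16 percent) before Quinn (11 percent) before Saleh (9 percent) before Haddad (5 percent).
Obi and Andersen both have continuous board tenure 18 years, so the next rule applies.
Among Obi and Andersen, by equity stake (higher first): Obi (12 percent) before Andersen (4 percent).
Order: Dimitriou, Eriksen, Osei, Abara, Quinn, Saleh, Haddad, Obi, Andersen.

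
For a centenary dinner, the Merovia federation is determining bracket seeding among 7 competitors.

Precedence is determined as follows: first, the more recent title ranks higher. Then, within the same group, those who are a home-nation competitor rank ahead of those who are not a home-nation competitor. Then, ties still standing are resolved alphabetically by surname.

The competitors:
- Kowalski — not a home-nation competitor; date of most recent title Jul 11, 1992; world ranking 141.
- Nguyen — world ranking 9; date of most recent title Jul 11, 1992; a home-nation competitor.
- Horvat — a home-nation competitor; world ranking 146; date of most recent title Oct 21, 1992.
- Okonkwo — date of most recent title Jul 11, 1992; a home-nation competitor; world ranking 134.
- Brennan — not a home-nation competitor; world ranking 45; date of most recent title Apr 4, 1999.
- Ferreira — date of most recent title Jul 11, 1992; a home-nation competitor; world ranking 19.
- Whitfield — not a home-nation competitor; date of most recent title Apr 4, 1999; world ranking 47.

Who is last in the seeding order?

By date of most recent title (later first): Brennan and Whitfield (both Apr 4, 1999); then Horvat (Oct 21, 1992); then Ferreira, Nguyen, Okonkwo and Kowalski (each Jul 11, 1992).
Brennan and Whitfield are each not a home-nation competitor, so the next rule applies.
Among Brennan and Whitfield, alphabetically by surname: Brennan before Whitfield.
Among Ferreira, Nguyen, Okonkwo and Kowalski, a home-nation competitor before not a home-nation competitor: Ferreira, Nguyen and Okonkwo (a home-nation competitor) before Kowalski (not a home-nation competitor).
Among Ferreira, Nguyen and Okonkwo, alphabetically by surname: Ferreira before Nguyen before Okonkwo.
Order: Brennan, Whitfield, Horvat, Ferreira, Nguyen, Okonkwo, Kowalski.

Kowalski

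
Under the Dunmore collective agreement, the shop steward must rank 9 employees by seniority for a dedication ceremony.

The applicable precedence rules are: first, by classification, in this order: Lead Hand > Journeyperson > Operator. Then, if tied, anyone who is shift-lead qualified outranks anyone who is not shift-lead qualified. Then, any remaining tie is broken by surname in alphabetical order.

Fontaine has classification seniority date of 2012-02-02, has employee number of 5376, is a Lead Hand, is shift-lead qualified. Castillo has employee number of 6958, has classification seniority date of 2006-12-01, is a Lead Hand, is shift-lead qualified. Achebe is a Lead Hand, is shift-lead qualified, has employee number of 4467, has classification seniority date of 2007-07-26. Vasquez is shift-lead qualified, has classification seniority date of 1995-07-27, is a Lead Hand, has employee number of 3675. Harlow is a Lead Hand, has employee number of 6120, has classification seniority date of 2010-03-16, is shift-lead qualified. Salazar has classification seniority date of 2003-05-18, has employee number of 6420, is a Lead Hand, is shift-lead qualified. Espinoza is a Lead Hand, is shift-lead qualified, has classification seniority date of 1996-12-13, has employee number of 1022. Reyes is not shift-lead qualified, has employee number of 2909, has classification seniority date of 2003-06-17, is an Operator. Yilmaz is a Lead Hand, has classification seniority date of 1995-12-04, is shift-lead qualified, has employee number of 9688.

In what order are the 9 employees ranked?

By classification: Achebe, Castillo, Espinoza, Fontaine, Harlow, Salazar, Vasquez and Yilmaz (Lead Hand); then Reyes (Operator).
Achebe, Castillo, Espinoza, Fontaine, Harlow, Salazar, Vasquez and Yilmaz are each shift-lead qualified, so the next rule applies.
Among Achebe, Castillo, Espinoza, Fontaine, Harlow, Salazar, Vasquez and Yilmaz, alphabetically by surname: Achebe before Castillo before Espinoza before Fontaine before Harlow before Salazar before Vasquez before Yilmaz.
Full order: Achebe, Castillo, Espinoza, Fontaine, Harlow, Salazar, Vasquez, Yilmaz, Reyes.

Achebe, Castillo, Espinoza, Fontaine, Harlow, Salazar, Vasquez, Yilmaz, Reyes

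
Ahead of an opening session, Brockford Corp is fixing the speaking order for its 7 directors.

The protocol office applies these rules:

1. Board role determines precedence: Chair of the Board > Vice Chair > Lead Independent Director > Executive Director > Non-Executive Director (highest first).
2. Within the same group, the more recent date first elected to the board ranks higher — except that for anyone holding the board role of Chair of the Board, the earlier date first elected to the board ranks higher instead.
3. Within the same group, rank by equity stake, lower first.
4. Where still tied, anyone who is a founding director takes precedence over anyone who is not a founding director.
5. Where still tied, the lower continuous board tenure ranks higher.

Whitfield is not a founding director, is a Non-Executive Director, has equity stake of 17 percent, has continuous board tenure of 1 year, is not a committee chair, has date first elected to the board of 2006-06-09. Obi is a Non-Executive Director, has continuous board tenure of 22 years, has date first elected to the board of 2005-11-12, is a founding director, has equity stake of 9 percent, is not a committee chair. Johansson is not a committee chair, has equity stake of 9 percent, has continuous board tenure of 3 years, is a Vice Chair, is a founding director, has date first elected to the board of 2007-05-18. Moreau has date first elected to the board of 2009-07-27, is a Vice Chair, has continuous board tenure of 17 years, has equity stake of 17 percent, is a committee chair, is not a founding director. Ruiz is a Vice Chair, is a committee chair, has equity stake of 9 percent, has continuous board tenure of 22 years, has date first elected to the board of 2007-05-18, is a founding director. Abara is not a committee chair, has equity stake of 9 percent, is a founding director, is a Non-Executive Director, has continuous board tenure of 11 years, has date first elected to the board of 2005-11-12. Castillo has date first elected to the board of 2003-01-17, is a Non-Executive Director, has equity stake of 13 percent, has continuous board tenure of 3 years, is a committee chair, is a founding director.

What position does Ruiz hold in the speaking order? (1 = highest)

3

By board role: Moreau, Johansson and Ruiz (Vice Chair); then Whitfield, Abara, Obi and Castillo (Non-Executive Director).
Among Moreau, Johansson and Ruiz, by date first elected to the board (later first): Moreau (2009-07-27) before Johansson and Ruiz (2007-05-18).
Johansson and Ruiz both have equity stake 9 percent, so the next rule applies.
Johansson and Ruiz are each a founding director, so the next rule applies.
Among Johansson and Ruiz, by continuous board tenure (lower first): Johansson (3 years) before Ruiz (22 years).
Among Whitfield, Abara, Obi and Castillo, by date first elected to the board (later first): Whitfield (2006-06-09) before Abara and Obi (2005-11-12) before Castillo (2003-01-17).
Abara and Obi both have equity stake 9 percent, so the next rule applies.
Abara and Obi are each a founding director, so the next rule applies.
Among Abara and Obi, by continuous board tenure (lower first): Abara (11 years) before Obi (22 years).
Order: Moreau, Johansson, Ruiz, Whitfield, Abara, Obi, Castillo. So position 3.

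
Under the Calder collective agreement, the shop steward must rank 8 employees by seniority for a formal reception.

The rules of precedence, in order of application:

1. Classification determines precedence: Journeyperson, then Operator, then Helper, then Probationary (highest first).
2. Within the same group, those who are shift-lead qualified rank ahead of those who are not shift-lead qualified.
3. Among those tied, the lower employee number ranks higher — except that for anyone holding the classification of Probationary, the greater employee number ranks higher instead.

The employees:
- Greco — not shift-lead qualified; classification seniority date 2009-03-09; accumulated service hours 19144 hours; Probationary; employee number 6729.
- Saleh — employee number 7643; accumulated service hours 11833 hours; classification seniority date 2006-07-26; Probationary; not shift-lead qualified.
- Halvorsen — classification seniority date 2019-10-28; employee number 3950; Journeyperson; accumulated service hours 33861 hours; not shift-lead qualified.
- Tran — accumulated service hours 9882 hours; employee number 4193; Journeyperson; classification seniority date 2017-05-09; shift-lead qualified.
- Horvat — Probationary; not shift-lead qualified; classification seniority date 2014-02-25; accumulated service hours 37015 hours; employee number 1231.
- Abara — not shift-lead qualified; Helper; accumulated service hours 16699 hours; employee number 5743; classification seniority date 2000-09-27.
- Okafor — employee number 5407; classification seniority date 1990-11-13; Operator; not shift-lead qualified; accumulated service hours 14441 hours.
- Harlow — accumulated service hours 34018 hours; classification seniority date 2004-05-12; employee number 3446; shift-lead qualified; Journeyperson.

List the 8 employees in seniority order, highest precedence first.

By classification: Harlow, Tran and Halvorsen (Journeyperson); then Okafor (Operator); then Abara (Helper); then Saleh, Greco and Horvat (Probationary).
Among Harlow, Tran and Halvorsen, shift-lead qualified before not shift-lead qualified: Harlow and Tran (shift-lead qualified) before Halvorsen (not shift-lead qualified).
Among Harlow and Tran, by employee number (lower first): Harlow (3446) before Tran (4193).
Saleh, Greco and Horvat are each not shift-lead qualified, so the next rule applies.
Among Saleh, Greco and Horvat, by employee number (higher first) (reversed rule for this group): Saleh (7643) before Greco (6729) before Horvat (1231).
Full order: Harlow, Tran, Halvorsen, Okafor, Abara, Saleh, Greco, Horvat.

Harlow, Tran, Halvorsen, Okafor, Abara, Saleh, Greco, Horvat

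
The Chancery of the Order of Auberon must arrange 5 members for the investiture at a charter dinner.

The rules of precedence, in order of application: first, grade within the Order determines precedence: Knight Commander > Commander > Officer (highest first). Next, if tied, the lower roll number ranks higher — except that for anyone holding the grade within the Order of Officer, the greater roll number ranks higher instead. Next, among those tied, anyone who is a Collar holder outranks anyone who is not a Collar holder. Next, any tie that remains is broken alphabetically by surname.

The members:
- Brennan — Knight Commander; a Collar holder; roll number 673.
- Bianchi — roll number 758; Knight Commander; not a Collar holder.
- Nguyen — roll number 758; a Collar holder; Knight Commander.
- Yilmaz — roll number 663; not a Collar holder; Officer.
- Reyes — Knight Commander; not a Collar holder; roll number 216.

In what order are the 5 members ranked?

By grade within the Order: Reyes, Brennan, Nguyen and Bianchi (Knight Commander); then Yilmaz (Officer).
Among Reyes, Brennan, Nguyen and Bianchi, by roll number (lower first): Reyes (216) before Brennan (673) before Nguyen and Bianchi (758).
Among Nguyen and Bianchi, a Collar holder before not a Collar holder: Nguyen (a Collar holder) before Bianchi (not a Collar holder).
Full order: Reyes, Brennan, Nguyen, Bianchi, Yilmaz.

Reyes, Brennan, Nguyen, Bianchi, Yilmaz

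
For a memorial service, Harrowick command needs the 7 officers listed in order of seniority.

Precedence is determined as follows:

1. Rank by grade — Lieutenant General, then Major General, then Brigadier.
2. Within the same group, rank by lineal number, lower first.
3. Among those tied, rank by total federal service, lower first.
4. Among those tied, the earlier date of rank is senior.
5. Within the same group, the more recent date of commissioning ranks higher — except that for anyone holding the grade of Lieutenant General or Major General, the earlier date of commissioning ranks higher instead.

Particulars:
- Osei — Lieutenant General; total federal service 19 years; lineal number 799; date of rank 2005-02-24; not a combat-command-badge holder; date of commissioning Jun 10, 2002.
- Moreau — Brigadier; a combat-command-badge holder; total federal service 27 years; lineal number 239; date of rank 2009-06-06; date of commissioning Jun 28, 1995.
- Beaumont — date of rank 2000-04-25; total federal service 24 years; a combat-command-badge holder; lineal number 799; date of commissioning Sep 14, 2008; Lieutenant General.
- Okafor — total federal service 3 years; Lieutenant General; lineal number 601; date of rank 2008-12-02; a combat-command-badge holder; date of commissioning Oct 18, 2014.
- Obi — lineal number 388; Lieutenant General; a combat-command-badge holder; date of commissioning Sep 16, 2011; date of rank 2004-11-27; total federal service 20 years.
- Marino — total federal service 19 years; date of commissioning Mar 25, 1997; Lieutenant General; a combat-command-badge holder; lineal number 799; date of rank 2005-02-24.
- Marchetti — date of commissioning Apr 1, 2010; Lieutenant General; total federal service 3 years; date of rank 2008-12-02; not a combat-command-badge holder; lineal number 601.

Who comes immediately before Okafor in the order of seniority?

Marchetti

By grade: Obi, Marchetti, Okafor, Marino, Osei and Beaumont (Lieutenant General); then Moreau (Brigadier).
Among Obi, Marchetti, Okafor, Marino, Osei and Beaumont, by lineal number (lower first): Obi (388) before Marchetti and Okafor (601) before Marino, Osei and Beaumont (799).
Marchetti and Okafor both have total federal service 3 years, so the next rule applies.
Marchetti and Okafor both have date of rank 2008-12-02, so the next rule applies.
Among Marchetti and Okafor, by date of commissioning (earlier first) (reversed rule for this group): Marchetti (Apr 1, 2010) before Okafor (Oct 18, 2014).
Among Marino, Osei and Beaumont, by total federal service (lower first): Marino and Osei (19 years) before Beaumont (24 years).
Marino and Osei both have date of rank 2005-02-24, so the next rule applies.
Among Marino and Osei, by date of commissioning (earlier first) (reversed rule for this group): Marino (Mar 25, 1997) before Osei (Jun 10, 2002).
Order: Obi, Marchetti, Okafor, Marino, Osei, Beaumont, Moreau.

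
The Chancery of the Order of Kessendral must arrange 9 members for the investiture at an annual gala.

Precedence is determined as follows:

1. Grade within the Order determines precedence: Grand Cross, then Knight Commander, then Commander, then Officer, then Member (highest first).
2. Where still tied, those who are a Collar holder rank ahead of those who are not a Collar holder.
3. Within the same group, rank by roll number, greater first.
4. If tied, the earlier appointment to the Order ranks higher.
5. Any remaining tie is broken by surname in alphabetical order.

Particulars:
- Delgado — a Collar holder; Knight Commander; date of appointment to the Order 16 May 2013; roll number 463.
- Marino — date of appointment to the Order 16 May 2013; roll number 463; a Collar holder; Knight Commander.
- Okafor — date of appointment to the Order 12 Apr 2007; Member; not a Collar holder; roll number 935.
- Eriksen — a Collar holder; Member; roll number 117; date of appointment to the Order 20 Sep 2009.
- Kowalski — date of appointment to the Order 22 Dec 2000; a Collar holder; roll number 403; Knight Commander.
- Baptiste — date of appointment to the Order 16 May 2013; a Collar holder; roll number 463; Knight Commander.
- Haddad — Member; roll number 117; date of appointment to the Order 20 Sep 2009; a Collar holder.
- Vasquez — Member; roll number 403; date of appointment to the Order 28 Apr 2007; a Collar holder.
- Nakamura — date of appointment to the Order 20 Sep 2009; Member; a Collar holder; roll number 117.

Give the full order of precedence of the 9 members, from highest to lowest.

By grade within the Order: Baptiste, Delgado, Marino and Kowalski (Knight Commander); then Vasquez, Eriksen, Haddad, Nakamura and Okafor (Member).
Baptiste, Delgado, Marino and Kowalski are each a Collar holder, so the next rule applies.
Among Baptiste, Delgado, Marino and Kowalski, by roll number (higher first): Baptiste, Delgado and Marino (463) before Kowalski (403).
Baptiste, Delgado and Marino all have date of appointment to the Order 16 May 2013, so the next rule applies.
Among Baptiste, Delgado and Marino, alphabetically by surname: Baptiste before Delgado before Marino.
Among Vasquez, Eriksen, Haddad, Nakamura and Okafor, a Collar holder before not a Collar holder: Vasquez, Eriksen, Haddad and Nakamura (a Collar holder) before Okafor (not a Collar holder).
Among Vasquez, Eriksen, Haddad and Nakamura, by roll number (higher first): Vasquez (403) before Eriksen, Haddad and Nakamura (117).
Eriksen, Haddad and Nakamura all have date of appointment to the Order 20 Sep 2009, so the next rule applies.
Among Eriksen, Haddad and Nakamura, alphabetically by surname: Eriksen before Haddad before Nakamura.
Full order: Baptiste, Delgado, Marino, Kowalski, Vasquez, Eriksen, Haddad, Nakamura, Okafor.

Baptiste, Delgado, Marino, Kowalski, Vasquez, Eriksen, Haddad, Nakamura, Okafor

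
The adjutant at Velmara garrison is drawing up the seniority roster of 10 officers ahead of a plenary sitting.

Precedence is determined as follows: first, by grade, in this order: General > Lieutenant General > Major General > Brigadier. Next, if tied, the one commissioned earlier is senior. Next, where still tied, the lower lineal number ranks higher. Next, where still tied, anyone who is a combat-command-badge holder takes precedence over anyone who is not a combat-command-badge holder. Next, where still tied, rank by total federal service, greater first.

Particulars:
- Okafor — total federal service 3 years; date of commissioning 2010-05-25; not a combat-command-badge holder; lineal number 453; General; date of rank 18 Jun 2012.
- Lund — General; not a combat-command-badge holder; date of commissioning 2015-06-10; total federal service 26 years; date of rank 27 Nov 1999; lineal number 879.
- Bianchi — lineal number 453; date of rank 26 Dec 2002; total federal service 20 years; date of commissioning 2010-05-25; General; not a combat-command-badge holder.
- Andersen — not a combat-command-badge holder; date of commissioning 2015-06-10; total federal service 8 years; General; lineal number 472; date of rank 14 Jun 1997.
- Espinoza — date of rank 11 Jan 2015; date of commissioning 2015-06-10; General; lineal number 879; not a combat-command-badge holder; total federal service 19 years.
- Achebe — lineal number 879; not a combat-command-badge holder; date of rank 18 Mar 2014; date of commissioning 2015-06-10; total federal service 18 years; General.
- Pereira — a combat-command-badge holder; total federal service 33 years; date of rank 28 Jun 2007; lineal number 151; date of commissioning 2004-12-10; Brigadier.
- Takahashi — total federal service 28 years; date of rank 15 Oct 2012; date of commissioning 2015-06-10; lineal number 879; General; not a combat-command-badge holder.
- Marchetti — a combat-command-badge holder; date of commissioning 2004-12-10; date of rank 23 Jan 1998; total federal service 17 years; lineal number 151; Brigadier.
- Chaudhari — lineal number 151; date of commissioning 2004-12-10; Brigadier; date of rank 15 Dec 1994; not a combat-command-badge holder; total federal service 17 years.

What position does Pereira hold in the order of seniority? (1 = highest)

8

By grade: Bianchi, Okafor, Andersen, Takahashi, Lund, Espinoza and Achebe (General); then Pereira, Marchetti and Chaudhari (Brigadier).
Among Bianchi, Okafor, Andersen, Takahashi, Lund, Espinoza and Achebe, by date of commissioning (earlier first): Bianchi and Okafor (2010-05-25) before Andersen, Takahashi, Lund, Espinoza and Achebe (2015-06-10).
Bianchi and Okafor both have lineal number 453, so the next rule applies.
Bianchi and Okafor are each not a combat-command-badge holder, so the next rule applies.
Among Bianchi and Okafor, by total federal service (higher first): Bianchi (20 years) before Okafor (3 years).
Among Andersen, Takahashi, Lund, Espinoza and Achebe, by lineal number (lower first): Andersen (472) before Takahashi, Lund, Espinoza and Achebe (879).
Takahashi, Lund, Espinoza and Achebe are each not a combat-command-badge holder, so the next rule applies.
Among Takahashi, Lund, Espinoza and Achebe, by total federal service (higher first): Takahashi (28 years) before Lund (26 years) before Espinoza (19 years) before Achebe (18 years).
Pereira, Marchetti and Chaudhari all have date of commissioning 2004-12-10, so the next rule applies.
Pereira, Marchetti and Chaudhari all have lineal number 151, so the next rule applies.
Among Pereira, Marchetti and Chaudhari, a combat-command-badge holder before not a combat-command-badge holder: Pereira and Marchetti (a combat-command-badge holder) before Chaudhari (not a combat-command-badge holder).
Among Pereira and Marchetti, by total federal service (higher first): Pereira (33 years) before Marchetti (17 years).
Order: Bianchi, Okafor, Andersen, Takahashi, Lund, Espinoza, Achebe, Pereira, Marchetti, Chaudhari. So position 8.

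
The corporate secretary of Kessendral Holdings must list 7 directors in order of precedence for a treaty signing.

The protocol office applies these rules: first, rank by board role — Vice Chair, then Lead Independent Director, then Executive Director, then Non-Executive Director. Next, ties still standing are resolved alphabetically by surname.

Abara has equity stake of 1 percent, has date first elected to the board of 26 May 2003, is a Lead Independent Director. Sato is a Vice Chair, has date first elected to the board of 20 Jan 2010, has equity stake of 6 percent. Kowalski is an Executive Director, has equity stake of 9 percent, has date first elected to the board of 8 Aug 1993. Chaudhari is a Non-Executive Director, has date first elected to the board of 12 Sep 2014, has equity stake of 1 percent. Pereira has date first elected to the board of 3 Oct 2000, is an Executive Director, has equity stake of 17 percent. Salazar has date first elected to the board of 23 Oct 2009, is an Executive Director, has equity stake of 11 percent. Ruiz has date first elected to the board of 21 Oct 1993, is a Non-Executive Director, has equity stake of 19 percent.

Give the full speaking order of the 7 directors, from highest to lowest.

By board role: Sato (Vice Chair); then Abara (Lead Independent Director); then Kowalski, Pereira and Salazar (Executive Director); then Chaudhari and Ruiz (Non-Executive Director).
Among Kowalski, Pereira and Salazar, alphabetically by surname: Kowalski before Pereira before Salazar.
Among Chaudhari and Ruiz, alphabetically by surname: Chaudhari before Ruiz.
Full order: Sato, Abara, Kowalski, Pereira, Salazar, Chaudhari, Ruiz.

Sato, Abara, Kowalski, Pereira, Salazar, Chaudhari, Ruiz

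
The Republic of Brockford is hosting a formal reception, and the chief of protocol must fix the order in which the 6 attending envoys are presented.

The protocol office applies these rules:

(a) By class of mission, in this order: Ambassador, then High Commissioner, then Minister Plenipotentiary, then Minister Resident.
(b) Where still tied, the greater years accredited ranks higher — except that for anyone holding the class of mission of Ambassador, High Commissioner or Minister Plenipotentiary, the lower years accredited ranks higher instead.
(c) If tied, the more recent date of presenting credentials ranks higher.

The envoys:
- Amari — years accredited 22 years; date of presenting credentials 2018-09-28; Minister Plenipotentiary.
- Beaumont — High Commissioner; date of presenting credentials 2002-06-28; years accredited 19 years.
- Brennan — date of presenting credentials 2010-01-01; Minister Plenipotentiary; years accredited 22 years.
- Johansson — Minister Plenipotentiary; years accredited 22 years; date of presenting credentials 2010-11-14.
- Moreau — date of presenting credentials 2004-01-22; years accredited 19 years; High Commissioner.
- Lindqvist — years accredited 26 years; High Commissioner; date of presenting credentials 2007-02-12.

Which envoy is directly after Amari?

Johansson

By class of mission: Moreau, Beaumont and Lindqvist (High Commissioner); then Amari, Johansson and Brennan (Minister Plenipotentiary).
Among Moreau, Beaumont and Lindqvist, by years accredited (lower first) (reversed rule for this group): Moreau and Beaumont (19 years) before Lindqvist (26 years).
Among Moreau and Beaumont, by date of presenting credentials (later first): Moreau (2004-01-22) before Beaumont (2002-06-28).
Amari, Johansson and Brennan all have years accredited 22 years, so the next rule applies.
Among Amari, Johansson and Brennan, by date of presenting credentials (later first): Amari (2018-09-28) before Johansson (2010-11-14) before Brennan (2010-01-01).
Order: Moreau, Beaumont, Lindqvist, Amari, Johansson, Brennan.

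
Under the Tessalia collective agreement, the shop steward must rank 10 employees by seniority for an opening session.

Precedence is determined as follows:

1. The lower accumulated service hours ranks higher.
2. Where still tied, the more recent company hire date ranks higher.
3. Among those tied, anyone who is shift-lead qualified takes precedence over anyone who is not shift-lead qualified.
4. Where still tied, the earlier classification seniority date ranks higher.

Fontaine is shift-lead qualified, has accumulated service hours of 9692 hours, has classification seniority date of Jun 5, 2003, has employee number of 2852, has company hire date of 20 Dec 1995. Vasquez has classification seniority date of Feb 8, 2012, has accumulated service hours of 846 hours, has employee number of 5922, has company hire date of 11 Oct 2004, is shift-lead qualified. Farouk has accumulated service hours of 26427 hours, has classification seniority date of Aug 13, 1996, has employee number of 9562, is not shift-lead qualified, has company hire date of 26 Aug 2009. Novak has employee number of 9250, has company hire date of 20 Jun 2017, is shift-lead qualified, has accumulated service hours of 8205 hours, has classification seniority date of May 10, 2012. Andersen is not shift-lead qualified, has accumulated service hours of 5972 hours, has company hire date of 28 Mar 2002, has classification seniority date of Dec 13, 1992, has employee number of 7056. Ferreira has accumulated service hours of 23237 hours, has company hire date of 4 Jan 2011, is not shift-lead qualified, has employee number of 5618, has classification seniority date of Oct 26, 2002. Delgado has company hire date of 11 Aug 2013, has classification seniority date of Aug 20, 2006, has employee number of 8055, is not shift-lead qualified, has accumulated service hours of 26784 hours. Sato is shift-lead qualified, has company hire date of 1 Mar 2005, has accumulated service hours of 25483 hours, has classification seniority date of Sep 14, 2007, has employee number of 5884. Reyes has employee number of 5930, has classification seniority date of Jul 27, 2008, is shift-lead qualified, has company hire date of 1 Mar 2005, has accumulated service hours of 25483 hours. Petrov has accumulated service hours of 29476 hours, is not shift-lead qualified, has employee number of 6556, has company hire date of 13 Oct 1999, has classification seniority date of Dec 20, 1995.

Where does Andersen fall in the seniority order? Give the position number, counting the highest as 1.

By accumulated service hours (lower first): Vasquez (846 hours); then Andersen (5972 hours); then Novak (8205 hours); then Fontaine (9692 hours); then Ferreira (23237 hours); then Sato and Reyes (both 25483 hours); then Farouk (26427 hours); then Delgado (26784 hours); then Petrov (29476 hours).
Sato and Reyes both have company hire date 1 Mar 2005, so the next rule applies.
Sato and Reyes are each shift-lead qualified, so the next rule applies.
Among Sato and Reyes, by classification seniority date (earlier first): Sato (Sep 14, 2007) before Reyes (Jul 27, 2008).
Order: Vasquez, Andersen, Novak, Fontaine, Ferreira, Sato, Reyes, Farouk, Delgado, Petrov. So position 2.

2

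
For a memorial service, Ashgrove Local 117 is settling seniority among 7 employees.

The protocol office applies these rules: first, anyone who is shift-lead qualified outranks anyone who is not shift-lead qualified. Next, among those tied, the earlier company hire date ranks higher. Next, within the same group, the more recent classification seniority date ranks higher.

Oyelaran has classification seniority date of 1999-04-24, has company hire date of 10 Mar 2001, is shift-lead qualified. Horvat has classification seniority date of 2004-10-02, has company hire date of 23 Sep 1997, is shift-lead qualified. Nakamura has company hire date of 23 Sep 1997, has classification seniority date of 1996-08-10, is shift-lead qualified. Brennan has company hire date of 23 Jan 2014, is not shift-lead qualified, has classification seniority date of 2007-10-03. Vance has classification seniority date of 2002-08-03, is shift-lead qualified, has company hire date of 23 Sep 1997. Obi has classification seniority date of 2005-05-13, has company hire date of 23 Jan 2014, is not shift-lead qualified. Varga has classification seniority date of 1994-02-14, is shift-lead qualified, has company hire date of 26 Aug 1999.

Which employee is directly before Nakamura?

Vance

By the first rule: Horvat, Vance, Nakamura, Varga and Oyelaran (each shift-lead qualified); then Brennan and Obi (both not shift-lead qualified).
Among Horvat, Vance, Nakamura, Varga and Oyelaran, by company hire date (earlier first): Horvat, Vance and Nakamura (23 Sep 1997) before Varga (26 Aug 1999) before Oyelaran (10 Mar 2001).
Among Horvat, Vance and Nakamura, by classification seniority date (later first): Horvat (2004-10-02) before Vance (2002-08-03) before Nakamura (1996-08-10).
Brennan and Obi both have company hire date 23 Jan 2014, so the next rule applies.
Among Brennan and Obi, by classification seniority date (later first): Brennan (2007-10-03) before Obi (2005-05-13).
Order: Horvat, Vance, Nakamura, Varga, Oyelaran, Brennan, Obi.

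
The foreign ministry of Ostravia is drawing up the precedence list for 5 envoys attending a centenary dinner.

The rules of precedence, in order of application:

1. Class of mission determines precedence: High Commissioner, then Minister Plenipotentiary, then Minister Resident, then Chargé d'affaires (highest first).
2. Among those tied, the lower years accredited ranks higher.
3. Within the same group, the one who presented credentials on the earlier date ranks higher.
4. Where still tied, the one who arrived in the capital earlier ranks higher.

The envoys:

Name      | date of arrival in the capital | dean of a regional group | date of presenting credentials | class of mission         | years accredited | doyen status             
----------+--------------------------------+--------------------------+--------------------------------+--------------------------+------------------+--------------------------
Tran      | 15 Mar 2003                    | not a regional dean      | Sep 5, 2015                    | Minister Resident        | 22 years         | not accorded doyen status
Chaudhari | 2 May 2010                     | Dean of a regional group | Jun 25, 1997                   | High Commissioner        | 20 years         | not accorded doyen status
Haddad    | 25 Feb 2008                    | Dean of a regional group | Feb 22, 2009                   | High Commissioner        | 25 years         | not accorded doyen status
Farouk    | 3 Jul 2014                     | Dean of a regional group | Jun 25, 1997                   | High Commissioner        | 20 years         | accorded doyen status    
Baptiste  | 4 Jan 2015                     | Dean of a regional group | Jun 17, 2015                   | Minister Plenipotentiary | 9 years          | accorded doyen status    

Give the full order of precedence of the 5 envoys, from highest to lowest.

By class of mission: Chaudhari, Farouk and Haddad (High Commissioner); then Baptiste (Minister Plenipotentiary); then Tran (Minister Resident).
Among Chaudhari, Farouk and Haddad, by years accredited (lower first): Chaudhari and Farouk (20 years) before Haddad (25 years).
Chaudhari and Farouk both have date of presenting credentials Jun 25, 1997, so the next rule applies.
Among Chaudhari and Farouk, by date of arrival in the capital (earlier first): Chaudhari (2 May 2010) before Farouk (3 Jul 2014).
Full order: Chaudhari, Farouk, Haddad, Baptiste, Tran.

Chaudhari, Farouk, Haddad, Baptiste, Tran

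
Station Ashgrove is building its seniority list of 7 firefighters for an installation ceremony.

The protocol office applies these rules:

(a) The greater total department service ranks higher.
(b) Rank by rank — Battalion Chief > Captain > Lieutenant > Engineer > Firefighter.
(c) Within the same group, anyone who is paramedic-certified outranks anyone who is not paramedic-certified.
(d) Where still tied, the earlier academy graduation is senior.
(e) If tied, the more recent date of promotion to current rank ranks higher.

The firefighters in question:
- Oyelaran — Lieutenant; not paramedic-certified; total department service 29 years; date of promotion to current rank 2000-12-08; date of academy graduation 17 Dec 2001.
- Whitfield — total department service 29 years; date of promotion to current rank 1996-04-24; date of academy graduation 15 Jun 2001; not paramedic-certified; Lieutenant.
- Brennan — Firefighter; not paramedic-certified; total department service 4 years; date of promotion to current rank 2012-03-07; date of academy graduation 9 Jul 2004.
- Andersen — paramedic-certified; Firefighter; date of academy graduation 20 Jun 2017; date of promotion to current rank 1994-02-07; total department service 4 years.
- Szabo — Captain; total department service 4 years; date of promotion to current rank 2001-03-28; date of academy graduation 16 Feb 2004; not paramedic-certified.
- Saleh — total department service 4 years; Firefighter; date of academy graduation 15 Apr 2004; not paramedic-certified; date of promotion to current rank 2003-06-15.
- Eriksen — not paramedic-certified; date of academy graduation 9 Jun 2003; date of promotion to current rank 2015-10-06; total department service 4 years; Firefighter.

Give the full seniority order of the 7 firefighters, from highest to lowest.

Whitfield, Oyelaran, Szabo, Andersen, Eriksen, Saleh, Brennan

By total department service (higher first): Whitfield and Oyelaran (both 29 years); then Szabo, Andersen, Eriksen, Saleh and Brennan (each 4 years).
Whitfield and Oyelaran are each Lieutenant, so the next rule applies.
Whitfield and Oyelaran are each not paramedic-certified, so the next rule applies.
Among Whitfield and Oyelaran, by date of academy graduation (earlier first): Whitfield (15 Jun 2001) before Oyelaran (17 Dec 2001).
Among Szabo, Andersen, Eriksen, Saleh and Brennan, by rank: Szabo (Captain) before Andersen, Eriksen, Saleh and Brennan (Firefighter).
Among Andersen, Eriksen, Saleh and Brennan, paramedic-certified before not paramedic-certified: Andersen (paramedic-certified) before Eriksen, Saleh and Brennan (not paramedic-certified).
Among Eriksen, Saleh and Brennan, by date of academy graduation (earlier first): Eriksen (9 Jun 2003) before Saleh (15 Apr 2004) before Brennan (9 Jul 2004).
Full order: Whitfield, Oyelaran, Szabo, Andersen, Eriksen, Saleh, Brennan.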